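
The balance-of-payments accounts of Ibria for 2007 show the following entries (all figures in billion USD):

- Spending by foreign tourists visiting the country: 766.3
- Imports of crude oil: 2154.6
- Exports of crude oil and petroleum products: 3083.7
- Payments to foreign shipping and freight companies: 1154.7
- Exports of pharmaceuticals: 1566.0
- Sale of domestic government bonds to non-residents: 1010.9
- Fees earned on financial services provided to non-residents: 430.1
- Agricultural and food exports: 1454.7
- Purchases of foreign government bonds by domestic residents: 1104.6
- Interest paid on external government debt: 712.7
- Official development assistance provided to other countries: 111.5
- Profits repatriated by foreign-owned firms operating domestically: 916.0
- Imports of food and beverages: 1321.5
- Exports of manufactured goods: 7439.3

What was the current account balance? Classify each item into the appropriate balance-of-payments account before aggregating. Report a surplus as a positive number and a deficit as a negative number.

8369.1

Goods: 7439.3 - 1321.5 + 1454.7 + 1566.0 + 3083.7 - 2154.6 = 10067.6
Services: 766.3 + 430.1 - 1154.7 = 41.7
Primary income: -712.7 - 916.0 = -1628.7
Secondary income: -111.5
Current account = 10067.6 + 41.7 + (-1628.7) + (-111.5) = 8369.1
(Excluded from the current account — financial account: sale of domestic government bonds to non-residents 1010.9, purchases of foreign government bonds by domestic residents 1104.6.)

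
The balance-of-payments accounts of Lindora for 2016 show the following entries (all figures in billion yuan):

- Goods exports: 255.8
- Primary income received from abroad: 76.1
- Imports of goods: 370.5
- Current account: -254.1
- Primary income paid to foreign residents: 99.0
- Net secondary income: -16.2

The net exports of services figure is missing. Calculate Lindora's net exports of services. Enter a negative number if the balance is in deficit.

-100.3

Current account = goods balance + services balance + net primary income + net secondary income
Sum of the known components = -153.8
Net exports of services = CA - (known components) = -254.1 - (-153.8) = -100.3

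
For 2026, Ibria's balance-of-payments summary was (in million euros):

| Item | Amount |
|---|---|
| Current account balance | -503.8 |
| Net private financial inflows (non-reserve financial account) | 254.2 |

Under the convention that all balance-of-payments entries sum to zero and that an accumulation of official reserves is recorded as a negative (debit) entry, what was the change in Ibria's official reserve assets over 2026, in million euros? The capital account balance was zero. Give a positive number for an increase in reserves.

-249.6

Official reserve transactions balance = -((-503.8) + 254.2) = 249.6
An accumulation of reserves is recorded as a debit (negative entry), so the change in the stock of reserves is the negative of that balance.
Change in official reserves = -(249.6) = -249.6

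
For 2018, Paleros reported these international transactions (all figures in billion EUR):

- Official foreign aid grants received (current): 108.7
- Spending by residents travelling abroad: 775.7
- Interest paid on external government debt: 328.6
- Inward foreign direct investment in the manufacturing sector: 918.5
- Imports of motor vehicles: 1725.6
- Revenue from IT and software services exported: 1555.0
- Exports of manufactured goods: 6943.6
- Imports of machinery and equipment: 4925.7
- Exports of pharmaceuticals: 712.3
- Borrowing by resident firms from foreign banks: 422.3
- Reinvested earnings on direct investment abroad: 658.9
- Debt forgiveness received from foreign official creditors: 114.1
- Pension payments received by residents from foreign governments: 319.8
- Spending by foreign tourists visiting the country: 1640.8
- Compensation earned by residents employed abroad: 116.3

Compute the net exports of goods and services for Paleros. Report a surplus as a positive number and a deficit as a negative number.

3424.7

Goods: 6943.6 - 1725.6 + 712.3 - 4925.7 = 1004.6
Services: 1555.0 + 1640.8 - 775.7 = 2420.1
Trade balance = 1004.6 + 2420.1 = 3424.7
(Excluded from the trade balance — secondary income: official foreign aid grants received (current) 108.7, pension payments received by residents from foreign governments 319.8; primary income: interest paid on external government debt 328.6, reinvested earnings on direct investment abroad 658.9, compensation earned by residents employed abroad 116.3; financial account: inward foreign direct investment in the manufacturing sector 918.5, borrowing by resident firms from foreign banks 422.3; capital account: debt forgiveness received from foreign official creditors 114.1.)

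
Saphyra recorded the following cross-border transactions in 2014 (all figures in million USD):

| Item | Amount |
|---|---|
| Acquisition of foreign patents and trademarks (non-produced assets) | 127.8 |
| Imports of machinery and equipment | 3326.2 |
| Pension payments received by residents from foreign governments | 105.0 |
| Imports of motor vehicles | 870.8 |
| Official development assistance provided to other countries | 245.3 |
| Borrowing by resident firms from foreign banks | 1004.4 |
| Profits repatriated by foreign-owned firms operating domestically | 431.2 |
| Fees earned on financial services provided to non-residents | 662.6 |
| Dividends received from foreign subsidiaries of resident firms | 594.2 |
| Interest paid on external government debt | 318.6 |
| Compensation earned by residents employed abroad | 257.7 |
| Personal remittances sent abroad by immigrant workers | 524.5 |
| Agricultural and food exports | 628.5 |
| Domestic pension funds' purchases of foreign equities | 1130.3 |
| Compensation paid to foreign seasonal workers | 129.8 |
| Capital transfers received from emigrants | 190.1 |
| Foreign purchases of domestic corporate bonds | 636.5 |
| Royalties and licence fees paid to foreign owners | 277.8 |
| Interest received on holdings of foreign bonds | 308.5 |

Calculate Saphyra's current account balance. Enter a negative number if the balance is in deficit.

-3567.7

Goods: -870.8 + 628.5 - 3326.2 = -3568.5
Services: -277.8 + 662.6 = 384.8
Primary income: -318.6 - 431.2 + 594.2 + 257.7 - 129.8 + 308.5 = 280.8
Secondary income: 105.0 - 245.3 - 524.5 = -664.8
Current account = (-3568.5) + 384.8 + 280.8 + (-664.8) = -3567.7
(Excluded from the current account — capital account: acquisition of foreign patents and trademarks (non-produced assets) 127.8, capital transfers received from emigrants 190.1; financial account: borrowing by resident firms from foreign banks 1004.4, domestic pension funds' purchases of foreign equities 1130.3, foreign purchases of domestic corporate bonds 636.5.)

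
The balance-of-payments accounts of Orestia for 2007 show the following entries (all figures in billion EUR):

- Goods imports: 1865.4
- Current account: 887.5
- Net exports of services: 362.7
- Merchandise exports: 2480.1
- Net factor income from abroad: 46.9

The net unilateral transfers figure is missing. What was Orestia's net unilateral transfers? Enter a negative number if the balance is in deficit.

-136.8

Current account = goods balance + services balance + net primary income + net secondary income
Sum of the known components = 1024.3
Net unilateral transfers = CA - (known components) = 887.5 - 1024.3 = -136.8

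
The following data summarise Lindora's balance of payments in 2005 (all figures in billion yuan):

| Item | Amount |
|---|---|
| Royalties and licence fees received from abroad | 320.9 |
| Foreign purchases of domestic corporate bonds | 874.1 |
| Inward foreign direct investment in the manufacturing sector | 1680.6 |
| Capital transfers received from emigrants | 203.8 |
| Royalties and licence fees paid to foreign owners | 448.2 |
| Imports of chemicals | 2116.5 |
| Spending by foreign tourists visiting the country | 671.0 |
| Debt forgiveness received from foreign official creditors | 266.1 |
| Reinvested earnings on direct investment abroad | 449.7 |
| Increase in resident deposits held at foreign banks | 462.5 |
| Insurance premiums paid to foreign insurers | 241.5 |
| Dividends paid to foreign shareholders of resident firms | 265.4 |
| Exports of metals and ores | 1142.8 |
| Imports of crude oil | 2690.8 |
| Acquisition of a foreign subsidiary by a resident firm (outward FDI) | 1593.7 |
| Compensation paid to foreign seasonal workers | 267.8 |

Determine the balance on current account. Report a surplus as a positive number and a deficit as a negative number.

Goods: -2116.5 - 2690.8 + 1142.8 = -3664.5
Services: -241.5 - 448.2 + 320.9 + 671.0 = 302.2
Primary income: -267.8 + 449.7 - 265.4 = -83.5
Current account = (-3664.5) + 302.2 + (-83.5) = -3445.8
(Excluded from the current account — financial account: foreign purchases of domestic corporate bonds 874.1, inward foreign direct investment in the manufacturing sector 1680.6, increase in resident deposits held at foreign banks 462.5, acquisition of a foreign subsidiary by a resident firm (outward FDI) 1593.7; capital account: capital transfers received from emigrants 203.8, debt forgiveness received from foreign official creditors 266.1.)

-3445.8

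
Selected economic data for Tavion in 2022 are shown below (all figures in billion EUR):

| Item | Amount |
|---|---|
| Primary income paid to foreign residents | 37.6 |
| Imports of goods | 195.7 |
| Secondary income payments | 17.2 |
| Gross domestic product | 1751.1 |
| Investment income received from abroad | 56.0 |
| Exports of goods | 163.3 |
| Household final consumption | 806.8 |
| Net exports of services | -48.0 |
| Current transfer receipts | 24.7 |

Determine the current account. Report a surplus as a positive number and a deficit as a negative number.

-54.5

Goods balance = 163.3 - 195.7 = -32.4
Services balance = -48.0
Trade balance (goods + services) = -32.4 + (-48.0) = -80.4
Net primary income = 56.0 - 37.6 = 18.4
Net secondary income = 24.7 - 17.2 = 7.5
Current account = -80.4 + 18.4 + 7.5 = -54.5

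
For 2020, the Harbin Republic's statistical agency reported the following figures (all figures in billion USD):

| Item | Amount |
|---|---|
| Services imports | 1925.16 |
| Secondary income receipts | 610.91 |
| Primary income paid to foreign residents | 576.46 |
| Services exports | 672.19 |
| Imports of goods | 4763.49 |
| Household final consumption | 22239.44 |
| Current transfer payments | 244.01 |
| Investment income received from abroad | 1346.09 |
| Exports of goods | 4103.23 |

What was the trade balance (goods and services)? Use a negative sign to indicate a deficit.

Goods balance = 4103.23 - 4763.49 = -660.26
Services balance = 672.19 - 1925.16 = -1252.97
Trade balance (goods + services) = -660.26 + (-1252.97) = -1913.23

-1913.23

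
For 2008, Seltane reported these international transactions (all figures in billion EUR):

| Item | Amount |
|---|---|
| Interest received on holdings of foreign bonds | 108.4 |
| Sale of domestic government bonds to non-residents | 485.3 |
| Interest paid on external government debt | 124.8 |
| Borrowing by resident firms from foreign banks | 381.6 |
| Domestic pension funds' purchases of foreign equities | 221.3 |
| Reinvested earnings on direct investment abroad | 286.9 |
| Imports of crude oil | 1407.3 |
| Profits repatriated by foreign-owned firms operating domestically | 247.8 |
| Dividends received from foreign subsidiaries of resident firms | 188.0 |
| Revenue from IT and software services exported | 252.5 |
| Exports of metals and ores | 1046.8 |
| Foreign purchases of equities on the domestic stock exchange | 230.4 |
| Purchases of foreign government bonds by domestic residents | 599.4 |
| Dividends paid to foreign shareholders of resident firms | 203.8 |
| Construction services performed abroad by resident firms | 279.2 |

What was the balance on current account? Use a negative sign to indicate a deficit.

Goods: 1046.8 - 1407.3 = -360.5
Services: 279.2 + 252.5 = 531.7
Primary income: 108.4 - 203.8 - 124.8 - 247.8 + 188.0 + 286.9 = 6.9
Current account = (-360.5) + 531.7 + 6.9 = 178.1
(Excluded from the current account — financial account: sale of domestic government bonds to non-residents 485.3, borrowing by resident firms from foreign banks 381.6, domestic pension funds' purchases of foreign equities 221.3, foreign purchases of equities on the domestic stock exchange 230.4, purchases of foreign government bonds by domestic residents 599.4.)

178.1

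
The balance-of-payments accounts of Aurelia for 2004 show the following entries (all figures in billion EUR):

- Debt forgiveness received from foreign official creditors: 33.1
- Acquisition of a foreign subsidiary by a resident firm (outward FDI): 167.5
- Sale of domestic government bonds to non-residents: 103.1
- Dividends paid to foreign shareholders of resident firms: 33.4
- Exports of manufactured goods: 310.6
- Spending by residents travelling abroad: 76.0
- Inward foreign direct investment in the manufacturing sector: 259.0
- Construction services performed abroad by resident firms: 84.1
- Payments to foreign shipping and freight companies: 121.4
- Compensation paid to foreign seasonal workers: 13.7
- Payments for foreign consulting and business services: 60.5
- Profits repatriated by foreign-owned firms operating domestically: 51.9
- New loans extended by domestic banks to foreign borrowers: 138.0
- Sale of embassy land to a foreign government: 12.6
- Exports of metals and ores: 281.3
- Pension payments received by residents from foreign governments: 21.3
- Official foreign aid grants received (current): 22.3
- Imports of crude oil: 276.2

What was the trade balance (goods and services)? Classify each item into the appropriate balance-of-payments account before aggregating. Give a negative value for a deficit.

Goods: -276.2 + 310.6 + 281.3 = 315.7
Services: 84.1 - 76.0 - 60.5 - 121.4 = -173.8
Trade balance = 315.7 + (-173.8) = 141.9
(Excluded from the trade balance — capital account: debt forgiveness received from foreign official creditors 33.1, sale of embassy land to a foreign government 12.6; financial account: acquisition of a foreign subsidiary by a resident firm (outward FDI) 167.5, sale of domestic government bonds to non-residents 103.1, inward foreign direct investment in the manufacturing sector 259.0, new loans extended by domestic banks to foreign borrowers 138.0; primary income: dividends paid to foreign shareholders of resident firms 33.4, compensation paid to foreign seasonal workers 13.7, profits repatriated by foreign-owned firms operating domestically 51.9; secondary income: pension payments received by residents from foreign governments 21.3, official foreign aid grants received (current) 22.3.)

141.9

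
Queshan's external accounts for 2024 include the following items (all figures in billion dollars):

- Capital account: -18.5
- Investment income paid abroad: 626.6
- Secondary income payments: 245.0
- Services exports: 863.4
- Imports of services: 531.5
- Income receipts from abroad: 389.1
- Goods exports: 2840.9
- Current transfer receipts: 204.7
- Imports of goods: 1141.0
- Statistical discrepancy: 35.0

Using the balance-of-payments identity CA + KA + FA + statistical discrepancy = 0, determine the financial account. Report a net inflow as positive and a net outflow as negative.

Goods balance = 2840.9 - 1141.0 = 1699.9
Services balance = 863.4 - 531.5 = 331.9
Trade balance (goods + services) = 1699.9 + 331.9 = 2031.8
Net primary income = 389.1 - 626.6 = -237.5
Net secondary income = 204.7 - 245.0 = -40.3
Current account = 2031.8 + (-237.5) + (-40.3) = 1754.0
Financial account = -(1754.0 + (-18.5) + 35.0) = -1770.5

-1770.5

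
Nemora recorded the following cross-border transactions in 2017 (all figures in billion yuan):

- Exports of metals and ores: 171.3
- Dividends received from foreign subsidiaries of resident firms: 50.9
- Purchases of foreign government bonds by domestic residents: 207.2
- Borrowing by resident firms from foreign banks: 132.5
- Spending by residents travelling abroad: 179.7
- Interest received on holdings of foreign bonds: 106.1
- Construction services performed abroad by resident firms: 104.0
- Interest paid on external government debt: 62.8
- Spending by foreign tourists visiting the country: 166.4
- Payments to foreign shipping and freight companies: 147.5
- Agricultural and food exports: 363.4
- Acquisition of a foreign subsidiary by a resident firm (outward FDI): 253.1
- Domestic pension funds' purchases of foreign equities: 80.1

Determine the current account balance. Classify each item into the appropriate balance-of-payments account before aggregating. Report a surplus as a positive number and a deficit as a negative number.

Goods: 363.4 + 171.3 = 534.7
Services: -179.7 + 104.0 + 166.4 - 147.5 = -56.8
Primary income: 50.9 + 106.1 - 62.8 = 94.2
Current account = 534.7 + (-56.8) + 94.2 = 572.1
(Excluded from the current account — financial account: purchases of foreign government bonds by domestic residents 207.2, borrowing by resident firms from foreign banks 132.5, acquisition of a foreign subsidiary by a resident firm (outward FDI) 253.1, domestic pension funds' purchases of foreign equities 80.1.)

572.1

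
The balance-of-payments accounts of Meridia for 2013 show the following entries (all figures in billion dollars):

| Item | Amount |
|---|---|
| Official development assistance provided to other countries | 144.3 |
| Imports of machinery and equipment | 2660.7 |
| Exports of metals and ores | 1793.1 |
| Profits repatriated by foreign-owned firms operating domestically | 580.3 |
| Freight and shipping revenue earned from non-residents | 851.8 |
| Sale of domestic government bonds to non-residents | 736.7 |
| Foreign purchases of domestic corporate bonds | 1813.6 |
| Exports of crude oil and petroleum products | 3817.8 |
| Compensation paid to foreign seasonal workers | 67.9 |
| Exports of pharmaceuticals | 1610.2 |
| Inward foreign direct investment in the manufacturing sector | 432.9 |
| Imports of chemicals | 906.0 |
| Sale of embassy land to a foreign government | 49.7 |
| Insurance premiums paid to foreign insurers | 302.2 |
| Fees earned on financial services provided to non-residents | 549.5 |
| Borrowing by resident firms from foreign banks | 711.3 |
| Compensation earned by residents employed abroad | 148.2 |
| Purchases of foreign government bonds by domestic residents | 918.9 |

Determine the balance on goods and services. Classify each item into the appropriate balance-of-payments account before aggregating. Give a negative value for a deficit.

4753.5

Goods: 1793.1 + 1610.2 - 906.0 + 3817.8 - 2660.7 = 3654.4
Services: 851.8 + 549.5 - 302.2 = 1099.1
Trade balance = 3654.4 + 1099.1 = 4753.5
(Excluded from the trade balance — secondary income: official development assistance provided to other countries 144.3; primary income: profits repatriated by foreign-owned firms operating domestically 580.3, compensation paid to foreign seasonal workers 67.9, compensation earned by residents employed abroad 148.2; financial account: sale of domestic government bonds to non-residents 736.7, foreign purchases of domestic corporate bonds 1813.6, inward foreign direct investment in the manufacturing sector 432.9, borrowing by resident firms from foreign banks 711.3, purchases of foreign government bonds by domestic residents 918.9; capital account: sale of embassy land to a foreign government 49.7.)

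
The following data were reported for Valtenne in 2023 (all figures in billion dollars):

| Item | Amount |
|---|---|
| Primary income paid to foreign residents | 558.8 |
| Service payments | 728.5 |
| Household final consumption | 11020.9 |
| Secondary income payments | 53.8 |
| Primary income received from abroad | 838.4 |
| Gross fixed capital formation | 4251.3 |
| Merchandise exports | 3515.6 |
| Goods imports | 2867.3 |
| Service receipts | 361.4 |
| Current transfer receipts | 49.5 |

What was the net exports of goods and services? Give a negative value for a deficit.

281.2

Goods balance = 3515.6 - 2867.3 = 648.3
Services balance = 361.4 - 728.5 = -367.1
Trade balance (goods + services) = 648.3 + (-367.1) = 281.2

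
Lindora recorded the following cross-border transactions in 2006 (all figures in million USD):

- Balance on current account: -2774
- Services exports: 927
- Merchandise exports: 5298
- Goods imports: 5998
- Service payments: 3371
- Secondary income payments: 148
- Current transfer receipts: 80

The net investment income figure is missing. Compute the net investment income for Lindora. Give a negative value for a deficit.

438

Current account = goods balance + services balance + net primary income + net secondary income
Sum of the known components = -3212
Net investment income = CA - (known components) = -2774 - (-3212) = 438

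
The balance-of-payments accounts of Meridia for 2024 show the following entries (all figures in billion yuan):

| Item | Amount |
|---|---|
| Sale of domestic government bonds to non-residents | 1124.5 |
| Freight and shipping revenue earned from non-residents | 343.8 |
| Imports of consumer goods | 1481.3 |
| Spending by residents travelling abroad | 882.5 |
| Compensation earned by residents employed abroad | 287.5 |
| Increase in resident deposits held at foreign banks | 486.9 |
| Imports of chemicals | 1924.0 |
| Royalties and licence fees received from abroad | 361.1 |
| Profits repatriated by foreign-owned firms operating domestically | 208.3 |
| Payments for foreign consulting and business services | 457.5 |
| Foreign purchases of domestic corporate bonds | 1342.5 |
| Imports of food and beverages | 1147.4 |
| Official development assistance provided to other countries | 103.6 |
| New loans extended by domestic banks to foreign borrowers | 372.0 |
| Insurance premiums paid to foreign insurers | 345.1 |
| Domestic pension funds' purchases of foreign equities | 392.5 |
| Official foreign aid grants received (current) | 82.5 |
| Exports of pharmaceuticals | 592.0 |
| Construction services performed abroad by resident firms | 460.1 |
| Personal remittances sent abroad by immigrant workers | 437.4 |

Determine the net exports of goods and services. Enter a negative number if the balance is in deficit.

-4480.8

Goods: -1481.3 - 1147.4 - 1924.0 + 592.0 = -3960.7
Services: -882.5 + 460.1 - 345.1 - 457.5 + 361.1 + 343.8 = -520.1
Trade balance = -3960.7 + (-520.1) = -4480.8
(Excluded from the trade balance — financial account: sale of domestic government bonds to non-residents 1124.5, increase in resident deposits held at foreign banks 486.9, foreign purchases of domestic corporate bonds 1342.5, new loans extended by domestic banks to foreign borrowers 372.0, domestic pension funds' purchases of foreign equities 392.5; primary income: compensation earned by residents employed abroad 287.5, profits repatriated by foreign-owned firms operating domestically 208.3; secondary income: official development assistance provided to other countries 103.6, official foreign aid grants received (current) 82.5, personal remittances sent abroad by immigrant workers 437.4.)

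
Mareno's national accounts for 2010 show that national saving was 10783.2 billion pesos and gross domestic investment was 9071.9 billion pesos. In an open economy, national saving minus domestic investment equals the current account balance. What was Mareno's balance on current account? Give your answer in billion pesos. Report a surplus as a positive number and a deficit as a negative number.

CA = S - I = 10783.2 - 9071.9 = 1711.3

1711.3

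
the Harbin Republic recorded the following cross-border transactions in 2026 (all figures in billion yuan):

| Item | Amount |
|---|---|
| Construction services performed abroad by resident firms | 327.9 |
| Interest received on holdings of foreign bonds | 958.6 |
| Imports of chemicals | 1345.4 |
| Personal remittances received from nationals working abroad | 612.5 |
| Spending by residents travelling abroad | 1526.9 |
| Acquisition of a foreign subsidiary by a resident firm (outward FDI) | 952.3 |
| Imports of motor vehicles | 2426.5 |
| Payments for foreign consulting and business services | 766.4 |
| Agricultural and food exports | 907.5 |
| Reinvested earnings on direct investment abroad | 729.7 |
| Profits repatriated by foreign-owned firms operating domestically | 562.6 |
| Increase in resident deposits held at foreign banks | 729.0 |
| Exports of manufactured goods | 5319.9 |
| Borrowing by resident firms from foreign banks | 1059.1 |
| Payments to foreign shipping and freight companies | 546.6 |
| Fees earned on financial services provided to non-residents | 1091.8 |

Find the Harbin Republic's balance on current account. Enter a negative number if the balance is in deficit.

2773.5

Goods: -1345.4 + 5319.9 + 907.5 - 2426.5 = 2455.5
Services: 1091.8 - 766.4 - 1526.9 - 546.6 + 327.9 = -1420.2
Primary income: -562.6 + 958.6 + 729.7 = 1125.7
Secondary income: 612.5
Current account = 2455.5 + (-1420.2) + 1125.7 + 612.5 = 2773.5
(Excluded from the current account — financial account: acquisition of a foreign subsidiary by a resident firm (outward FDI) 952.3, increase in resident deposits held at foreign banks 729.0, borrowing by resident firms from foreign banks 1059.1.)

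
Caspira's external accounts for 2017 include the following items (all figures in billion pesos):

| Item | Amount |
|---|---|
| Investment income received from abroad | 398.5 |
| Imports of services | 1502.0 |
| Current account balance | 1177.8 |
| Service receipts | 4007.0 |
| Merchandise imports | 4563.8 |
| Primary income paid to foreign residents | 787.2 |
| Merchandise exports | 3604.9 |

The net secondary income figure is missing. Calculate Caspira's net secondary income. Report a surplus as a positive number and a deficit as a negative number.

Current account = goods balance + services balance + net primary income + net secondary income
Sum of the known components = 1157.4
Net secondary income = CA - (known components) = 1177.8 - 1157.4 = 20.4

20.4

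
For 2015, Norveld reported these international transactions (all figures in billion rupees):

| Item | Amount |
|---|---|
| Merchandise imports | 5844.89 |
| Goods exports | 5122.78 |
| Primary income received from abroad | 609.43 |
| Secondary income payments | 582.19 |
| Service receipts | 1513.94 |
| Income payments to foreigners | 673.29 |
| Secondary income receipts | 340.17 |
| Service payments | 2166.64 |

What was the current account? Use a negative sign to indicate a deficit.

-1680.69

Goods balance = 5122.78 - 5844.89 = -722.11
Services balance = 1513.94 - 2166.64 = -652.70
Trade balance (goods + services) = -722.11 + (-652.70) = -1374.81
Net primary income = 609.43 - 673.29 = -63.86
Net secondary income = 340.17 - 582.19 = -242.02
Current account = -1374.81 + (-63.86) + (-242.02) = -1680.69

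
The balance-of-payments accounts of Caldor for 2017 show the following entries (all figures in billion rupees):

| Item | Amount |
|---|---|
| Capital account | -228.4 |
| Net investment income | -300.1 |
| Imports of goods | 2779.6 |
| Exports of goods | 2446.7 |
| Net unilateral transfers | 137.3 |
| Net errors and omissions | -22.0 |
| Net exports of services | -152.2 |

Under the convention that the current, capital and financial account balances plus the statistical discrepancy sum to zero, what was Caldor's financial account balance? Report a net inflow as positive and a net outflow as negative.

Goods balance = 2446.7 - 2779.6 = -332.9
Services balance = -152.2
Trade balance (goods + services) = -332.9 + (-152.2) = -485.1
Net primary income = -300.1
Net secondary income = 137.3
Current account = -485.1 + (-300.1) + 137.3 = -647.9
Financial account = -(-647.9 + (-228.4) + (-22.0)) = 898.3

898.3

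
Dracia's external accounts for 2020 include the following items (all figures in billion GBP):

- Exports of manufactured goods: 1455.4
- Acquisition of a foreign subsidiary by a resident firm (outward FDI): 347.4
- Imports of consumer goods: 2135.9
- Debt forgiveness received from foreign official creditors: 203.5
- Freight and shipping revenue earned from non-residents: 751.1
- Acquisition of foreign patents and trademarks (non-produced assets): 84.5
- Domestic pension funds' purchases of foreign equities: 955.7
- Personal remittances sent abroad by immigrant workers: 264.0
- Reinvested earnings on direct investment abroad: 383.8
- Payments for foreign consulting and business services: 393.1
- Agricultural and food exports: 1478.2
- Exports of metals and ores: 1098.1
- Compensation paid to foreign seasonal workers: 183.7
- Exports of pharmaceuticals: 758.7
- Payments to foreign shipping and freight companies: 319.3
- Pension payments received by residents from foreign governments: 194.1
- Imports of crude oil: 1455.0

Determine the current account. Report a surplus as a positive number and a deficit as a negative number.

Goods: -2135.9 + 758.7 + 1455.4 - 1455.0 + 1098.1 + 1478.2 = 1199.5
Services: -319.3 - 393.1 + 751.1 = 38.7
Primary income: 383.8 - 183.7 = 200.1
Secondary income: 194.1 - 264.0 = -69.9
Current account = 1199.5 + 38.7 + 200.1 + (-69.9) = 1368.4
(Excluded from the current account — financial account: acquisition of a foreign subsidiary by a resident firm (outward FDI) 347.4, domestic pension funds' purchases of foreign equities 955.7; capital account: debt forgiveness received from foreign official creditors 203.5, acquisition of foreign patents and trademarks (non-produced assets) 84.5.)

1368.4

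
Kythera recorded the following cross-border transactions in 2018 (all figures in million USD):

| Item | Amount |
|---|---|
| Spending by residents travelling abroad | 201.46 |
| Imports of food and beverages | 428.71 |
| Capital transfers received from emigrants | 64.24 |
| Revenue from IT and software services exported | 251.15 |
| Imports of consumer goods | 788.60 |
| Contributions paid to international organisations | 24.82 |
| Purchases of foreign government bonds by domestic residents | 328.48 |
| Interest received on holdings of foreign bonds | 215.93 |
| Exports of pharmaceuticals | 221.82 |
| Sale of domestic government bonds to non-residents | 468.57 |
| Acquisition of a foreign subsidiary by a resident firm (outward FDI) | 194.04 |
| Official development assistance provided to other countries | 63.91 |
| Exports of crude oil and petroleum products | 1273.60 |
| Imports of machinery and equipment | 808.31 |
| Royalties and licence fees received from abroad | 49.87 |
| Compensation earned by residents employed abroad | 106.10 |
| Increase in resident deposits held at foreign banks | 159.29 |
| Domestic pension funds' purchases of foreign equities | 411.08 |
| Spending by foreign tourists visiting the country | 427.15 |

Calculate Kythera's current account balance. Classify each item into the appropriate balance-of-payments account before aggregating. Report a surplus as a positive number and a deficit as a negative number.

Goods: -428.71 - 788.60 + 221.82 + 1273.60 - 808.31 = -530.20
Services: -201.46 + 427.15 + 251.15 + 49.87 = 526.71
Primary income: 215.93 + 106.10 = 322.03
Secondary income: -63.91 - 24.82 = -88.73
Current account = (-530.20) + 526.71 + 322.03 + (-88.73) = 229.81
(Excluded from the current account — capital account: capital transfers received from emigrants 64.24; financial account: purchases of foreign government bonds by domestic residents 328.48, sale of domestic government bonds to non-residents 468.57, acquisition of a foreign subsidiary by a resident firm (outward FDI) 194.04, increase in resident deposits held at foreign banks 159.29, domestic pension funds' purchases of foreign equities 411.08.)

229.81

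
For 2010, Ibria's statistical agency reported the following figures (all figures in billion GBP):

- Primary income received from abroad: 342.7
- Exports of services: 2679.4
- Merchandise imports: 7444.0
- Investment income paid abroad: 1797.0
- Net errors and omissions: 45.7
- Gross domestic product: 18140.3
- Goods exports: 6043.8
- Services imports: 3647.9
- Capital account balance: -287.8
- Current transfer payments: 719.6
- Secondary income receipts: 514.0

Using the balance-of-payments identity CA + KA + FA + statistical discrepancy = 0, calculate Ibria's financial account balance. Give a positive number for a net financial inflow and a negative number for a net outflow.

4270.7

Goods balance = 6043.8 - 7444.0 = -1400.2
Services balance = 2679.4 - 3647.9 = -968.5
Trade balance (goods + services) = -1400.2 + (-968.5) = -2368.7
Net primary income = 342.7 - 1797.0 = -1454.3
Net secondary income = 514.0 - 719.6 = -205.6
Current account = -2368.7 + (-1454.3) + (-205.6) = -4028.6
Financial account = -(-4028.6 + (-287.8) + 45.7) = 4270.7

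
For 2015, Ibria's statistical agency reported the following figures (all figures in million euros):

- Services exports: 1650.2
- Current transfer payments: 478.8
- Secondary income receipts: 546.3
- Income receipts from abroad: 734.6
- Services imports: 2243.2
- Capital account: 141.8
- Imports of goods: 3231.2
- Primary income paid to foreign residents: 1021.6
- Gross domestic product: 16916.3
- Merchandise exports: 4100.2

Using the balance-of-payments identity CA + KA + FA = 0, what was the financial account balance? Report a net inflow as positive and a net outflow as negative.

Goods balance = 4100.2 - 3231.2 = 869.0
Services balance = 1650.2 - 2243.2 = -593.0
Trade balance (goods + services) = 869.0 + (-593.0) = 276.0
Net primary income = 734.6 - 1021.6 = -287.0
Net secondary income = 546.3 - 478.8 = 67.5
Current account = 276.0 + (-287.0) + 67.5 = 56.5
Financial account = -(56.5 + 141.8) = -198.3

-198.3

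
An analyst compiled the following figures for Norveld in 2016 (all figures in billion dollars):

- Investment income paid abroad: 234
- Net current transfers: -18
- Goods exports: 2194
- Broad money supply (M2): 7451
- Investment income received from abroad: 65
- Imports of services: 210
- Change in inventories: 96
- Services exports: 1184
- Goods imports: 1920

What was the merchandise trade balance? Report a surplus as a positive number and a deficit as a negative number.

274

Goods balance = 2194 - 1920 = 274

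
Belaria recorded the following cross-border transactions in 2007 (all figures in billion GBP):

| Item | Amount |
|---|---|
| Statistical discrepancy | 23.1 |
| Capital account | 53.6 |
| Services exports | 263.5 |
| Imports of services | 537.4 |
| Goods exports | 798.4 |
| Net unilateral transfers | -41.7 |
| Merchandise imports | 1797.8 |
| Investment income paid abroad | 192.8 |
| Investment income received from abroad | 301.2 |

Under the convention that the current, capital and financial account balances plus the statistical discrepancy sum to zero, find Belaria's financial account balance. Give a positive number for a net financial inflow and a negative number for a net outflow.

1129.9

Goods balance = 798.4 - 1797.8 = -999.4
Services balance = 263.5 - 537.4 = -273.9
Trade balance (goods + services) = -999.4 + (-273.9) = -1273.3
Net primary income = 301.2 - 192.8 = 108.4
Net secondary income = -41.7
Current account = -1273.3 + 108.4 + (-41.7) = -1206.6
Financial account = -(-1206.6 + 53.6 + 23.1) = 1129.9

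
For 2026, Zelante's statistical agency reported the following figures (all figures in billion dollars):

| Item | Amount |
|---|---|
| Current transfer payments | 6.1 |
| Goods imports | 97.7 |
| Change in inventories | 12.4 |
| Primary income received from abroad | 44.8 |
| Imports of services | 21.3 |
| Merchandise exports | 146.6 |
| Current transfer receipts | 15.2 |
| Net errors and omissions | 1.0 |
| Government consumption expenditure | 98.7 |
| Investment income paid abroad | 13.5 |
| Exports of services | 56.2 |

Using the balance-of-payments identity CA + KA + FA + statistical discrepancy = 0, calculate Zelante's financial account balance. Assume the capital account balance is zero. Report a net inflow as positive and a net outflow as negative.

Goods balance = 146.6 - 97.7 = 48.9
Services balance = 56.2 - 21.3 = 34.9
Trade balance (goods + services) = 48.9 + 34.9 = 83.8
Net primary income = 44.8 - 13.5 = 31.3
Net secondary income = 15.2 - 6.1 = 9.1
Current account = 83.8 + 31.3 + 9.1 = 124.2
Financial account = -(124.2 + 1.0) = -125.2

-125.2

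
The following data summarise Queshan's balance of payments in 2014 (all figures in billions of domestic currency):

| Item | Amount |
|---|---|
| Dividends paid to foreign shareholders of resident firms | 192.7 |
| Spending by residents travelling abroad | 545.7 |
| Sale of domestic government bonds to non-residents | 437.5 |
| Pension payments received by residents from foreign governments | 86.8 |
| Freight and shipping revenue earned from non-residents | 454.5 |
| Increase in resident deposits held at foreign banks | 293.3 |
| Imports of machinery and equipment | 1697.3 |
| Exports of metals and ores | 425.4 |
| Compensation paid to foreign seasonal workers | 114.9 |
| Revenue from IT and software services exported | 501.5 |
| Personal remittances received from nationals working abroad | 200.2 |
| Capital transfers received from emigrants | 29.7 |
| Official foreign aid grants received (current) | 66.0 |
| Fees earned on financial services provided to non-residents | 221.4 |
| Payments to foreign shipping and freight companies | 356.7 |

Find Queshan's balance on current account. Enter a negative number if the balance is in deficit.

-951.5

Goods: 425.4 - 1697.3 = -1271.9
Services: -545.7 + 454.5 + 501.5 - 356.7 + 221.4 = 275.0
Primary income: -114.9 - 192.7 = -307.6
Secondary income: 200.2 + 86.8 + 66.0 = 353.0
Current account = (-1271.9) + 275.0 + (-307.6) + 353.0 = -951.5
(Excluded from the current account — financial account: sale of domestic government bonds to non-residents 437.5, increase in resident deposits held at foreign banks 293.3; capital account: capital transfers received from emigrants 29.7.)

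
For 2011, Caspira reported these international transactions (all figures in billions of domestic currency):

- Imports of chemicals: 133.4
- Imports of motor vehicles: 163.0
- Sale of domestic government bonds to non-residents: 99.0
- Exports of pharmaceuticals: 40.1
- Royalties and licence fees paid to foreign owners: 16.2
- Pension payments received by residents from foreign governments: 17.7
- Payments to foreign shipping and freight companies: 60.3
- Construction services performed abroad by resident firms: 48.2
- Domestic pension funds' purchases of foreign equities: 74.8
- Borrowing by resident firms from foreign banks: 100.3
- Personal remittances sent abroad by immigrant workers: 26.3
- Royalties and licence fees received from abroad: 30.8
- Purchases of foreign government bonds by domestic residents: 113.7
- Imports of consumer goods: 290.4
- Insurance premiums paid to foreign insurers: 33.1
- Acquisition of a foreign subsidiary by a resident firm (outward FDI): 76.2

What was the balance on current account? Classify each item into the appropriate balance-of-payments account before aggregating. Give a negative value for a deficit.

Goods: -133.4 - 163.0 - 290.4 + 40.1 = -546.7
Services: 48.2 - 60.3 - 33.1 - 16.2 + 30.8 = -30.6
Secondary income: -26.3 + 17.7 = -8.6
Current account = (-546.7) + (-30.6) + (-8.6) = -585.9
(Excluded from the current account — financial account: sale of domestic government bonds to non-residents 99.0, domestic pension funds' purchases of foreign equities 74.8, borrowing by resident firms from foreign banks 100.3, purchases of foreign government bonds by domestic residents 113.7, acquisition of a foreign subsidiary by a resident firm (outward FDI) 76.2.)

-585.9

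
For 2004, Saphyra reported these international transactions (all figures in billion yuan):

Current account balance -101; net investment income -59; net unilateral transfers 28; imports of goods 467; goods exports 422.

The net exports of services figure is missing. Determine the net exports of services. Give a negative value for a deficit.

-25

Current account = goods balance + services balance + net primary income + net secondary income
Sum of the known components = -76
Net exports of services = CA - (known components) = -101 - (-76) = -25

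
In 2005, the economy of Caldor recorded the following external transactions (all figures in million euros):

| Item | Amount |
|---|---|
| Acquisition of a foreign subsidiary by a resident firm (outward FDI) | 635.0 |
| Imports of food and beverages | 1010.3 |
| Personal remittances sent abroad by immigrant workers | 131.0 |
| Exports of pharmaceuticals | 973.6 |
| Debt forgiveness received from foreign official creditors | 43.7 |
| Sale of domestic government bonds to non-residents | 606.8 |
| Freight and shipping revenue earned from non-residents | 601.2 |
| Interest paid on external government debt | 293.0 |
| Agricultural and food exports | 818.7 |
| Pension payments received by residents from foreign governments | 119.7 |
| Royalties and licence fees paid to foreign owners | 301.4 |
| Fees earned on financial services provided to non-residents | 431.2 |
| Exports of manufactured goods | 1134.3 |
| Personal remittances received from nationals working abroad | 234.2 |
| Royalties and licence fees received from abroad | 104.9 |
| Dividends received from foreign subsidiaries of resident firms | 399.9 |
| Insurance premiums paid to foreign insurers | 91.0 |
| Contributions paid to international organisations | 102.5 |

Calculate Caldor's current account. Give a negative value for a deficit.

2888.5

Goods: -1010.3 + 1134.3 + 818.7 + 973.6 = 1916.3
Services: -91.0 - 301.4 + 601.2 + 104.9 + 431.2 = 744.9
Primary income: 399.9 - 293.0 = 106.9
Secondary income: 119.7 + 234.2 - 131.0 - 102.5 = 120.4
Current account = 1916.3 + 744.9 + 106.9 + 120.4 = 2888.5
(Excluded from the current account — financial account: acquisition of a foreign subsidiary by a resident firm (outward FDI) 635.0, sale of domestic government bonds to non-residents 606.8; capital account: debt forgiveness received from foreign official creditors 43.7.)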